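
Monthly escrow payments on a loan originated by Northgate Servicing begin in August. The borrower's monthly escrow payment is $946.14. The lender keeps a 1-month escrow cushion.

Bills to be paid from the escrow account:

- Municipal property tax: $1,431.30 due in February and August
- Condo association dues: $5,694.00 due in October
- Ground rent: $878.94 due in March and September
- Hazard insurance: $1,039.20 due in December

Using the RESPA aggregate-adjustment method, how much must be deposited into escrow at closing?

$6,111.96

Cushion = 1 × $946.14 = $946.14
Trial balance (start $0, +$946.14 each month, − disbursements):
  Aug: +$946.14 − $1,431.30 → -$485.16
  Sep: +$946.14 − $878.94 → -$417.96
  Oct: +$946.14 − $5,694.00 → -$5,165.82
  Nov: +$946.14 → -$4,219.68
  Dec: +$946.14 − $1,039.20 → -$4,312.74
  Jan: +$946.14 → -$3,366.60
  Feb: +$946.14 − $1,431.30 → -$3,851.76
  Mar: +$946.14 − $878.94 → -$3,784.56
  Apr: +$946.14 → -$2,838.42
  May: +$946.14 → -$1,892.28
  Jun: +$946.14 → -$946.14
  Jul: +$946.14 → $0.00
Lowest trial balance = -$5,165.82 (Oct)
Initial deposit = cushion − low point = $946.14 − (-$5,165.82) = $6,111.96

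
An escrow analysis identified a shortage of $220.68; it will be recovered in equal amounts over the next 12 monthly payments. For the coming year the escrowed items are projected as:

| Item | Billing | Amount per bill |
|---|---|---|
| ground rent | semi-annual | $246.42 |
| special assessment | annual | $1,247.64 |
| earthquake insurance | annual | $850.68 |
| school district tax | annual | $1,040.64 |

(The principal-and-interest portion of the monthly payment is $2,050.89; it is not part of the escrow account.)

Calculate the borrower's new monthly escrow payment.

$321.04

Ground rent — $246.42 × 2 = $492.84/yr
Special assessment — $1,247.64/yr
Earthquake insurance — $850.68/yr
School district tax — $1,040.64/yr
Combined annual = $3,631.80
Base monthly escrow = $3,631.80 ÷ 12 = $302.65
Monthly shortage recovery: $220.68 ÷ 12 = $18.39
New monthly escrow = $302.65 + $18.39 = $321.04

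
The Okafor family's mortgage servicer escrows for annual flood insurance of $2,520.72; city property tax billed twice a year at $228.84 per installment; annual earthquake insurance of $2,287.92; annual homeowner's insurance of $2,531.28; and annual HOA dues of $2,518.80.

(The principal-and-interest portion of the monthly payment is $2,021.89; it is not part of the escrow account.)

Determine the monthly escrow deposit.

Flood insurance = $2,520.72 per year
City property tax = $228.84 × 2 = $457.68 per year
Earthquake insurance = $2,287.92 per year
Homeowner's insurance = $2,531.28 per year
HOA dues = $2,518.80 per year
Combined annual = $2,520.72 + $457.68 + $2,287.92 + $2,531.28 + $2,518.80 = $10,316.40
Monthly escrow = $10,316.40 / 12 = $859.70

$859.70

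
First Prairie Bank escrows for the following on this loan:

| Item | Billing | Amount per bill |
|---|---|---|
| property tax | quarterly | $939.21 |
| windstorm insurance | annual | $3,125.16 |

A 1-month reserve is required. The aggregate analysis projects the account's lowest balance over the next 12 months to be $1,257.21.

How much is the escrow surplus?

Property tax: $939.21 × 4 = $3,756.84
Windstorm insurance: $3,125.16
Combined annual = $3,756.84 + $3,125.16 = $6,882.00
Monthly = $6,882.00 / 12 = $573.50
Required reserve = 1 × $573.50 = $573.50
Excess over cushion: $1,257.21 − $573.50 = $683.71

$683.71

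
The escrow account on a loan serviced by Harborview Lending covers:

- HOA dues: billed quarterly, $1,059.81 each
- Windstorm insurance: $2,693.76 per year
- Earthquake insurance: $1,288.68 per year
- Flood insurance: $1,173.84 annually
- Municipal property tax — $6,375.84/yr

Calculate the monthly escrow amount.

HOA dues — $1,059.81 × 4 = $4,239.24 per year
Windstorm insurance — $2,693.76 per year
Earthquake insurance — $1,288.68 per year
Flood insurance — $1,173.84 per year
Municipal property tax — $6,375.84 per year
Total per year = $15,771.36
Monthly = $15,771.36 ÷ 12 = $1,314.28

$1,314.28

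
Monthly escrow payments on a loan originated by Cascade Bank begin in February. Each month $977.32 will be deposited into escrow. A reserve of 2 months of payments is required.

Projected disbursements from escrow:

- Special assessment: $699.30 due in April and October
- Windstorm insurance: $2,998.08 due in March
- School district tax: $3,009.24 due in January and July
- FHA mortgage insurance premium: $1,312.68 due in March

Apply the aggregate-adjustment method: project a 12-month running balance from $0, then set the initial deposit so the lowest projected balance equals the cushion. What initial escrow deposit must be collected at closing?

$4,310.76

Cushion = 2 × $977.32 = $1,954.64
Trial balance (start $0, +$977.32 each month, − disbursements):
  Feb: +$977.32 → $977.32
  Mar: +$977.32 − $4,310.76 → -$2,356.12
  Apr: +$977.32 − $699.30 → -$2,078.10
  May: +$977.32 → -$1,100.78
  Jun: +$977.32 → -$123.46
  Jul: +$977.32 − $3,009.24 → -$2,155.38
  Aug: +$977.32 → -$1,178.06
  Sep: +$977.32 → -$200.74
  Oct: +$977.32 − $699.30 → $77.28
  Nov: +$977.32 → $1,054.60
  Dec: +$977.32 → $2,031.92
  Jan: +$977.32 − $3,009.24 → $0.00
Lowest trial balance = -$2,356.12 (Mar)
Initial deposit = cushion − low point = $1,954.64 − (-$2,356.12) = $4,310.76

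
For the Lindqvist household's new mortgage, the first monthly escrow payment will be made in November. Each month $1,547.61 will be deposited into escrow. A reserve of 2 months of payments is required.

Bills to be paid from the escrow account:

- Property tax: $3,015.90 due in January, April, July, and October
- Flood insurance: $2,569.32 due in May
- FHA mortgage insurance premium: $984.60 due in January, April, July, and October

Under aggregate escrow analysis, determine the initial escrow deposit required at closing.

Cushion = 2 × $1,547.61 = $3,095.22
Trial balance (start $0, +$1,547.61 each month, − disbursements):
  Nov: +$1,547.61 → $1,547.61
  Dec: +$1,547.61 → $3,095.22
  Jan: +$1,547.61 − $4,000.50 → $642.33
  Feb: +$1,547.61 → $2,189.94
  Mar: +$1,547.61 → $3,737.55
  Apr: +$1,547.61 − $4,000.50 → $1,284.66
  May: +$1,547.61 − $2,569.32 → $262.95
  Jun: +$1,547.61 → $1,810.56
  Jul: +$1,547.61 − $4,000.50 → -$642.33
  Aug: +$1,547.61 → $905.28
  Sep: +$1,547.61 → $2,452.89
  Oct: +$1,547.61 − $4,000.50 → $0.00
Lowest trial balance = -$642.33 (Jul)
Initial deposit = cushion − low point = $3,095.22 − (-$642.33) = $3,737.55

$3,737.55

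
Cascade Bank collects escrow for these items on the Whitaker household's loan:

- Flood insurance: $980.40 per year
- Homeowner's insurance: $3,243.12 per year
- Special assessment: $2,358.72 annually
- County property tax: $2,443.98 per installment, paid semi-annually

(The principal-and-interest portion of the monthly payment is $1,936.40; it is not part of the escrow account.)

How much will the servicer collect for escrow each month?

Flood insurance = $980.40/yr
Homeowner's insurance = $3,243.12/yr
Special assessment = $2,358.72/yr
County property tax = $2,443.98 × 2 = $4,887.96/yr
Total annual escrow = $980.40 + $3,243.12 + $2,358.72 + $4,887.96 = $11,470.20
Per month = $11,470.20 ÷ 12 = $955.85

$955.85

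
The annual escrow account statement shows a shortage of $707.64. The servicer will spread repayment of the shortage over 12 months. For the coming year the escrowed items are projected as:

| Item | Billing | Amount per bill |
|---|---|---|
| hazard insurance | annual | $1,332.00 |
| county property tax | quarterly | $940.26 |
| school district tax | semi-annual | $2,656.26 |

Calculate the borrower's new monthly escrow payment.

Hazard insurance = $1,332.00 annually
County property tax = $940.26 × 4 = $3,761.04 annually
School district tax = $2,656.26 × 2 = $5,312.52 annually
Combined annual = $10,405.56
Monthly = $10,405.56 / 12 = $867.13
Shortage spread = $707.64 / 12 = $58.97/mo
Adjusted monthly = $867.13 + $58.97 = $926.10

$926.10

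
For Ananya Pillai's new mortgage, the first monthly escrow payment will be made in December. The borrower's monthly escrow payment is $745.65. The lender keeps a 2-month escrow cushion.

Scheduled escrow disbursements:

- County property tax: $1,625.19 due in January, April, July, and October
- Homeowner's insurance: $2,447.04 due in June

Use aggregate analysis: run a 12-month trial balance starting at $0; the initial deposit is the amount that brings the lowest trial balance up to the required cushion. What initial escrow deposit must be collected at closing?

$2,848.71

Cushion = 2 × $745.65 = $1,491.30
Trial balance (start $0, +$745.65 each month, − disbursements):
  Dec: +$745.65 → $745.65
  Jan: +$745.65 − $1,625.19 → -$133.89
  Feb: +$745.65 → $611.76
  Mar: +$745.65 → $1,357.41
  Apr: +$745.65 − $1,625.19 → $477.87
  May: +$745.65 → $1,223.52
  Jun: +$745.65 − $2,447.04 → -$477.87
  Jul: +$745.65 − $1,625.19 → -$1,357.41
  Aug: +$745.65 → -$611.76
  Sep: +$745.65 → $133.89
  Oct: +$745.65 − $1,625.19 → -$745.65
  Nov: +$745.65 → $0.00
Lowest trial balance = -$1,357.41 (Jul)
Initial deposit = cushion − low point = $1,491.30 − (-$1,357.41) = $2,848.71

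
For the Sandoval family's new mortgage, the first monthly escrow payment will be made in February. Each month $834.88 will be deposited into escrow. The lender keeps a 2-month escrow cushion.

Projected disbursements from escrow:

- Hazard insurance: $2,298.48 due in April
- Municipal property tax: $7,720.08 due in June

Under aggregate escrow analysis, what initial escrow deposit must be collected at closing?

$7,513.92

Cushion = 2 × $834.88 = $1,669.76
Trial balance (start $0, +$834.88 each month, − disbursements):
  Feb: +$834.88 → $834.88
  Mar: +$834.88 → $1,669.76
  Apr: +$834.88 − $2,298.48 → $206.16
  May: +$834.88 → $1,041.04
  Jun: +$834.88 − $7,720.08 → -$5,844.16
  Jul: +$834.88 → -$5,009.28
  Aug: +$834.88 → -$4,174.40
  Sep: +$834.88 → -$3,339.52
  Oct: +$834.88 → -$2,504.64
  Nov: +$834.88 → -$1,669.76
  Dec: +$834.88 → -$834.88
  Jan: +$834.88 → $0.00
Lowest trial balance = -$5,844.16 (Jun)
Initial deposit = cushion − low point = $1,669.76 − (-$5,844.16) = $7,513.92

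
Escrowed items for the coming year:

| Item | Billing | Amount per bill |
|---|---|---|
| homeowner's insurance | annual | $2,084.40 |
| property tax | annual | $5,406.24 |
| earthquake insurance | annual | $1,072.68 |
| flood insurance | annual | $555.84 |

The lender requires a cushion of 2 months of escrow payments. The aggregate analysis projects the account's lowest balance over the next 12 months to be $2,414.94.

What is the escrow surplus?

$895.08

Homeowner's insurance: $2,084.40
Property tax: $5,406.24
Earthquake insurance: $1,072.68
Flood insurance: $555.84
Combined annual = $9,119.16
Base monthly escrow = $9,119.16 ÷ 12 = $759.93
Required cushion = 2 × $759.93 = $1,519.86
Surplus = $2,414.94 − $1,519.86 = $895.08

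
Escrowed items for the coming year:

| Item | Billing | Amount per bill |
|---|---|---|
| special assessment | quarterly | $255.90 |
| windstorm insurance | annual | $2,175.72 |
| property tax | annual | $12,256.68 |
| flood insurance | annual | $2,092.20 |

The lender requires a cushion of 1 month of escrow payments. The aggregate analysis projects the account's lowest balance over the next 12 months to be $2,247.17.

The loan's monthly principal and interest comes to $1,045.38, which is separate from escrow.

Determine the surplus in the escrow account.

Special assessment — $255.90 × 4 = $1,023.60 annually
Windstorm insurance — $2,175.72 annually
Property tax — $12,256.68 annually
Flood insurance — $2,092.20 annually
Total per year = $1,023.60 + $2,175.72 + $12,256.68 + $2,092.20 = $17,548.20
Monthly escrow = $17,548.20 / 12 = $1,462.35
Cushion = 1 × $1,462.35 = $1,462.35
Surplus = $2,247.17 − $1,462.35 = $784.82

$784.82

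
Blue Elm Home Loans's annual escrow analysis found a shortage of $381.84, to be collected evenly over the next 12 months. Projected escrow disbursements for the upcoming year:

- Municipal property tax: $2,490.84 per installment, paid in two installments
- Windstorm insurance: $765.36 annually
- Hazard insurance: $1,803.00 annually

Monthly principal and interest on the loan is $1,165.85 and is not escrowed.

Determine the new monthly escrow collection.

$660.99

Municipal property tax: $2,490.84 × 2 = $4,981.68
Windstorm insurance: $765.36
Hazard insurance: $1,803.00
Total annual escrow = $4,981.68 + $765.36 + $1,803.00 = $7,550.04
Monthly escrow = $7,550.04 ÷ 12 = $629.17
Shortage per month = $381.84 / 12 = $31.82
New monthly escrow = $629.17 + $31.82 = $660.99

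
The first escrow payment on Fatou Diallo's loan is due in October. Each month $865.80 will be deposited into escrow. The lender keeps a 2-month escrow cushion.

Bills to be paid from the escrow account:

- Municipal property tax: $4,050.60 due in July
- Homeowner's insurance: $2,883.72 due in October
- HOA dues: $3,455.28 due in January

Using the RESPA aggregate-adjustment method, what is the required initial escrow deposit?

Cushion = 2 × $865.80 = $1,731.60
Trial balance (start $0, +$865.80 each month, − disbursements):
  Oct: +$865.80 − $2,883.72 → -$2,017.92
  Nov: +$865.80 → -$1,152.12
  Dec: +$865.80 → -$286.32
  Jan: +$865.80 − $3,455.28 → -$2,875.80
  Feb: +$865.80 → -$2,010.00
  Mar: +$865.80 → -$1,144.20
  Apr: +$865.80 → -$278.40
  May: +$865.80 → $587.40
  Jun: +$865.80 → $1,453.20
  Jul: +$865.80 − $4,050.60 → -$1,731.60
  Aug: +$865.80 → -$865.80
  Sep: +$865.80 → $0.00
Lowest trial balance = -$2,875.80 (Jan)
Initial deposit = cushion − low point = $1,731.60 − (-$2,875.80) = $4,607.40

$4,607.40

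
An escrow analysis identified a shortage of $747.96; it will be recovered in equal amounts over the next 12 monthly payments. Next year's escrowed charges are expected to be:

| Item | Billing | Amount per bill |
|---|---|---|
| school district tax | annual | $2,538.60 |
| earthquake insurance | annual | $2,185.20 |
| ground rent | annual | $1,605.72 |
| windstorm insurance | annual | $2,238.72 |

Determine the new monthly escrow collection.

$776.35

School district tax — $2,538.60/yr
Earthquake insurance — $2,185.20/yr
Ground rent — $1,605.72/yr
Windstorm insurance — $2,238.72/yr
Total per year = $2,538.60 + $2,185.20 + $1,605.72 + $2,238.72 = $8,568.24
Monthly = $8,568.24 / 12 = $714.02
Shortage spread = $747.96 ÷ 12 = $62.33/mo
Adjusted monthly = $714.02 + $62.33 = $776.35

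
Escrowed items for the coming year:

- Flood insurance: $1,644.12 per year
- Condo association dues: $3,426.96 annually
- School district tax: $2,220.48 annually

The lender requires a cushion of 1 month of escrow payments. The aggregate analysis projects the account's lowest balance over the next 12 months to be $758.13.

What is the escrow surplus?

$150.50

Flood insurance = $1,644.12 per year
Condo association dues = $3,426.96 per year
School district tax = $2,220.48 per year
Combined annual = $1,644.12 + $3,426.96 + $2,220.48 = $7,291.56
Per month = $7,291.56 ÷ 12 = $607.63
Cushion = 1 × $607.63 = $607.63
Surplus = $758.13 − $607.63 = $150.50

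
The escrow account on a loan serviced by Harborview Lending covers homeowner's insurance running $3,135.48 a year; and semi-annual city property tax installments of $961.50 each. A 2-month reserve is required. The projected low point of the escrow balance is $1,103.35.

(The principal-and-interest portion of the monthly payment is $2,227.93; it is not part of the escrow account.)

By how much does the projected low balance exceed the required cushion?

$260.27

Homeowner's insurance: $3,135.48 per year
City property tax: $961.50 × 2 = $1,923.00 per year
Annual escrow total = $5,058.48
Base monthly escrow = $5,058.48 ÷ 12 = $421.54
Required cushion = 2 × $421.54 = $843.08
Surplus = $1,103.35 − $843.08 = $260.27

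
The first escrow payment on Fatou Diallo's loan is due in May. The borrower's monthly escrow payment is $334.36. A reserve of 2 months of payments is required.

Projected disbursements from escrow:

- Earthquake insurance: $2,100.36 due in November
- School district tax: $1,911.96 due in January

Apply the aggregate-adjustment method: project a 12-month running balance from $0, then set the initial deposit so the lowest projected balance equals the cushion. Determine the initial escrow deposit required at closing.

$1,671.80

Cushion = 2 × $334.36 = $668.72
Trial balance (start $0, +$334.36 each month, − disbursements):
  May: +$334.36 → $334.36
  Jun: +$334.36 → $668.72
  Jul: +$334.36 → $1,003.08
  Aug: +$334.36 → $1,337.44
  Sep: +$334.36 → $1,671.80
  Oct: +$334.36 → $2,006.16
  Nov: +$334.36 − $2,100.36 → $240.16
  Dec: +$334.36 → $574.52
  Jan: +$334.36 − $1,911.96 → -$1,003.08
  Feb: +$334.36 → -$668.72
  Mar: +$334.36 → -$334.36
  Apr: +$334.36 → $0.00
Lowest trial balance = -$1,003.08 (Jan)
Initial deposit = cushion − low point = $668.72 − (-$1,003.08) = $1,671.80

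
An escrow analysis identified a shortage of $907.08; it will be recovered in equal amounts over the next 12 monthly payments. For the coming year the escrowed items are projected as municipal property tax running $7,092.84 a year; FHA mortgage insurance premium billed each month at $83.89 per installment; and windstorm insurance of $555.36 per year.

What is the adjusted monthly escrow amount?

$796.83

Municipal property tax — $7,092.84 annually
FHA mortgage insurance premium — $83.89 × 12 = $1,006.68 annually
Windstorm insurance — $555.36 annually
Total annual escrow = $8,654.88
Per month = $8,654.88 ÷ 12 = $721.24
Monthly shortage recovery: $907.08 / 12 = $75.59
Adjusted monthly = $721.24 + $75.59 = $796.83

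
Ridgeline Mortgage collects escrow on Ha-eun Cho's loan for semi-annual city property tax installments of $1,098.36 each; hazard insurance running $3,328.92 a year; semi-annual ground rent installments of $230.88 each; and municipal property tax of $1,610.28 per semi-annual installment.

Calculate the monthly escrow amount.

$767.33

City property tax — $1,098.36 × 2 = $2,196.72/yr
Hazard insurance — $3,328.92/yr
Ground rent — $230.88 × 2 = $461.76/yr
Municipal property tax — $1,610.28 × 2 = $3,220.56/yr
Total per year = $9,207.96
Base monthly escrow = $9,207.96 / 12 = $767.33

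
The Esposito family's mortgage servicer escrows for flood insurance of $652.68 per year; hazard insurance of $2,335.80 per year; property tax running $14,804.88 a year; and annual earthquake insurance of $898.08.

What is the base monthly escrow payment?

Flood insurance: $652.68 per year
Hazard insurance: $2,335.80 per year
Property tax: $14,804.88 per year
Earthquake insurance: $898.08 per year
Total per year = $18,691.44
Per month = $18,691.44 ÷ 12 = $1,557.62

$1,557.62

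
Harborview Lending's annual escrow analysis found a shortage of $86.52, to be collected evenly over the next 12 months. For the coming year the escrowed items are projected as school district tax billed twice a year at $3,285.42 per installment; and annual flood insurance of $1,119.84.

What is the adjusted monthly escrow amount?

$648.10

School district tax — $3,285.42 × 2 = $6,570.84/yr
Flood insurance — $1,119.84/yr
Yearly total = $7,690.68
Monthly escrow = $7,690.68 ÷ 12 = $640.89
Shortage per month = $86.52 ÷ 12 = $7.21
Adjusted monthly = $640.89 + $7.21 = $648.10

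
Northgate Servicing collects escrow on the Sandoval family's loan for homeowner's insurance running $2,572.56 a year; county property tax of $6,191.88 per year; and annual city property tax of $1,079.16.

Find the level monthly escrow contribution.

Homeowner's insurance = $2,572.56 annually
County property tax = $6,191.88 annually
City property tax = $1,079.16 annually
Annual escrow total = $9,843.60
Per month = $9,843.60 / 12 = $820.30

$820.30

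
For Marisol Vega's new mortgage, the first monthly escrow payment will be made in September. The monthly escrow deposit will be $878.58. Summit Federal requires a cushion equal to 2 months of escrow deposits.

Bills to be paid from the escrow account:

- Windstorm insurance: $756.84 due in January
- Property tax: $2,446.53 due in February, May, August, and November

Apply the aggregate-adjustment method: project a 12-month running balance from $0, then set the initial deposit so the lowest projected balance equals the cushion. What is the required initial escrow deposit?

Cushion = 2 × $878.58 = $1,757.16
Trial balance (start $0, +$878.58 each month, − disbursements):
  Sep: +$878.58 → $878.58
  Oct: +$878.58 → $1,757.16
  Nov: +$878.58 − $2,446.53 → $189.21
  Dec: +$878.58 → $1,067.79
  Jan: +$878.58 − $756.84 → $1,189.53
  Feb: +$878.58 − $2,446.53 → -$378.42
  Mar: +$878.58 → $500.16
  Apr: +$878.58 → $1,378.74
  May: +$878.58 − $2,446.53 → -$189.21
  Jun: +$878.58 → $689.37
  Jul: +$878.58 → $1,567.95
  Aug: +$878.58 − $2,446.53 → $0.00
Lowest trial balance = -$378.42 (Feb)
Initial deposit = cushion − low point = $1,757.16 − (-$378.42) = $2,135.58

$2,135.58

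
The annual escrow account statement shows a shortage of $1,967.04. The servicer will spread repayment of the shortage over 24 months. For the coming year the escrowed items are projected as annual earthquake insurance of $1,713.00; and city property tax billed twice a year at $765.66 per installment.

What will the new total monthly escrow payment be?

$352.32

Earthquake insurance: $1,713.00 annually
City property tax: $765.66 × 2 = $1,531.32 annually
Yearly total = $1,713.00 + $1,531.32 = $3,244.32
Monthly = $3,244.32 ÷ 12 = $270.36
Shortage spread = $1,967.04 ÷ 24 = $81.96/mo
Adjusted monthly = $270.36 + $81.96 = $352.32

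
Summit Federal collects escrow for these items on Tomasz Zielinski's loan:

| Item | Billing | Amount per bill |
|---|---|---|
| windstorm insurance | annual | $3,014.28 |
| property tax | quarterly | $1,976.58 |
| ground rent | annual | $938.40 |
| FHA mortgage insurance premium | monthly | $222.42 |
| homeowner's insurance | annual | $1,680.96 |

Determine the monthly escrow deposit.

$1,350.75

Windstorm insurance: $3,014.28
Property tax: $1,976.58 × 4 = $7,906.32
Ground rent: $938.40
FHA mortgage insurance premium: $222.42 × 12 = $2,669.04
Homeowner's insurance: $1,680.96
Total annual escrow = $3,014.28 + $7,906.32 + $938.40 + $2,669.04 + $1,680.96 = $16,209.00
Per month = $16,209.00 ÷ 12 = $1,350.75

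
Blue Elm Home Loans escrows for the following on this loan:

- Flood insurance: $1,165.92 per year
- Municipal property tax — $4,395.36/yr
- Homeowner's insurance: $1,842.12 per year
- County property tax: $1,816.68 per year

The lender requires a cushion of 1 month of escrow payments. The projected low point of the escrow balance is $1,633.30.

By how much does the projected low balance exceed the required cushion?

Flood insurance — $1,165.92/yr
Municipal property tax — $4,395.36/yr
Homeowner's insurance — $1,842.12/yr
County property tax — $1,816.68/yr
Yearly total = $1,165.92 + $4,395.36 + $1,842.12 + $1,816.68 = $9,220.08
Monthly = $9,220.08 / 12 = $768.34
Cushion = 1 × $768.34 = $768.34
Surplus = $1,633.30 − $768.34 = $864.96

$864.96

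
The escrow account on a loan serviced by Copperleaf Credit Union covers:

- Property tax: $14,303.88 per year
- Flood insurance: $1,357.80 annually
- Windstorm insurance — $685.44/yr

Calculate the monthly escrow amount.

Property tax — $14,303.88 per year
Flood insurance — $1,357.80 per year
Windstorm insurance — $685.44 per year
Combined annual = $14,303.88 + $1,357.80 + $685.44 = $16,347.12
Per month = $16,347.12 ÷ 12 = $1,362.26

$1,362.26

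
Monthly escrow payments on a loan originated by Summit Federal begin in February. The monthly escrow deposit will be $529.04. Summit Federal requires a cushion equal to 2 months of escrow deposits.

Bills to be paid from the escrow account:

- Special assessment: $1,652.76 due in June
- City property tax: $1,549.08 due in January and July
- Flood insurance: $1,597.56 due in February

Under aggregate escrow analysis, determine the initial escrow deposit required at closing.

Cushion = 2 × $529.04 = $1,058.08
Trial balance (start $0, +$529.04 each month, − disbursements):
  Feb: +$529.04 − $1,597.56 → -$1,068.52
  Mar: +$529.04 → -$539.48
  Apr: +$529.04 → -$10.44
  May: +$529.04 → $518.60
  Jun: +$529.04 − $1,652.76 → -$605.12
  Jul: +$529.04 − $1,549.08 → -$1,625.16
  Aug: +$529.04 → -$1,096.12
  Sep: +$529.04 → -$567.08
  Oct: +$529.04 → -$38.04
  Nov: +$529.04 → $491.00
  Dec: +$529.04 → $1,020.04
  Jan: +$529.04 − $1,549.08 → $0.00
Lowest trial balance = -$1,625.16 (Jul)
Initial deposit = cushion − low point = $1,058.08 − (-$1,625.16) = $2,683.24

$2,683.24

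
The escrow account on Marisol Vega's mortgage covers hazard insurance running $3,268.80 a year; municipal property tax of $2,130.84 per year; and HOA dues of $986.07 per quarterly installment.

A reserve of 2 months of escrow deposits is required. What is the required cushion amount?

$1,557.32

Hazard insurance: $3,268.80 per year
Municipal property tax: $2,130.84 per year
HOA dues: $986.07 × 4 = $3,944.28 per year
Total annual escrow = $3,268.80 + $2,130.84 + $3,944.28 = $9,343.92
Monthly = $9,343.92 / 12 = $778.66
Cushion = 2 × $778.66 = $1,557.32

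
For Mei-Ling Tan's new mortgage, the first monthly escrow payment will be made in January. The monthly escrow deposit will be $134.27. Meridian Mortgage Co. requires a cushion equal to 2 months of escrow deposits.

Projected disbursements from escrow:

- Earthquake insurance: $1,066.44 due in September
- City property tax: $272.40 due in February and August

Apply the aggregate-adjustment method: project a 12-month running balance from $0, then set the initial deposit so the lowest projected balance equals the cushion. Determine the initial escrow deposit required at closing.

Cushion = 2 × $134.27 = $268.54
Trial balance (start $0, +$134.27 each month, − disbursements):
  Jan: +$134.27 → $134.27
  Feb: +$134.27 − $272.40 → -$3.86
  Mar: +$134.27 → $130.41
  Apr: +$134.27 → $264.68
  May: +$134.27 → $398.95
  Jun: +$134.27 → $533.22
  Jul: +$134.27 → $667.49
  Aug: +$134.27 − $272.40 → $529.36
  Sep: +$134.27 − $1,066.44 → -$402.81
  Oct: +$134.27 → -$268.54
  Nov: +$134.27 → -$134.27
  Dec: +$134.27 → $0.00
Lowest trial balance = -$402.81 (Sep)
Initial deposit = cushion − low point = $268.54 − (-$402.81) = $671.35

$671.35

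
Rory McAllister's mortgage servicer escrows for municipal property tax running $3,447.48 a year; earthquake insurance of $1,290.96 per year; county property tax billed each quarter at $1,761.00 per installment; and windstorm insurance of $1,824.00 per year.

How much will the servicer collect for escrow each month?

Municipal property tax — $3,447.48
Earthquake insurance — $1,290.96
County property tax — $1,761.00 × 4 = $7,044.00
Windstorm insurance — $1,824.00
Combined annual = $13,606.44
Base monthly escrow = $13,606.44 ÷ 12 = $1,133.87

$1,133.87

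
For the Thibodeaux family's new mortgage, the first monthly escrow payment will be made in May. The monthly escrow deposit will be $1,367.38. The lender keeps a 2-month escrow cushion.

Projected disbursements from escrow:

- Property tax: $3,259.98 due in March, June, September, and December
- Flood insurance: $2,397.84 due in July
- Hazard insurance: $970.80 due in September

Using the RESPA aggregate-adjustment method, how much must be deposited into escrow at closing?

Cushion = 2 × $1,367.38 = $2,734.76
Trial balance (start $0, +$1,367.38 each month, − disbursements):
  May: +$1,367.38 → $1,367.38
  Jun: +$1,367.38 − $3,259.98 → -$525.22
  Jul: +$1,367.38 − $2,397.84 → -$1,555.68
  Aug: +$1,367.38 → -$188.30
  Sep: +$1,367.38 − $4,230.78 → -$3,051.70
  Oct: +$1,367.38 → -$1,684.32
  Nov: +$1,367.38 → -$316.94
  Dec: +$1,367.38 − $3,259.98 → -$2,209.54
  Jan: +$1,367.38 → -$842.16
  Feb: +$1,367.38 → $525.22
  Mar: +$1,367.38 − $3,259.98 → -$1,367.38
  Apr: +$1,367.38 → $0.00
Lowest trial balance = -$3,051.70 (Sep)
Initial deposit = cushion − low point = $2,734.76 − (-$3,051.70) = $5,786.46

$5,786.46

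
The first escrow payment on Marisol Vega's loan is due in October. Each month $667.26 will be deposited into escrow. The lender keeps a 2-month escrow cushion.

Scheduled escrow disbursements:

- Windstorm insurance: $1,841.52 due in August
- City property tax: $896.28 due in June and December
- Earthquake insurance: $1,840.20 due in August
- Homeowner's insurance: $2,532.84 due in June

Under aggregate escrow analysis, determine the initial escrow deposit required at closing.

Cushion = 2 × $667.26 = $1,334.52
Trial balance (start $0, +$667.26 each month, − disbursements):
  Oct: +$667.26 → $667.26
  Nov: +$667.26 → $1,334.52
  Dec: +$667.26 − $896.28 → $1,105.50
  Jan: +$667.26 → $1,772.76
  Feb: +$667.26 → $2,440.02
  Mar: +$667.26 → $3,107.28
  Apr: +$667.26 → $3,774.54
  May: +$667.26 → $4,441.80
  Jun: +$667.26 − $3,429.12 → $1,679.94
  Jul: +$667.26 → $2,347.20
  Aug: +$667.26 − $3,681.72 → -$667.26
  Sep: +$667.26 → $0.00
Lowest trial balance = -$667.26 (Aug)
Initial deposit = cushion − low point = $1,334.52 − (-$667.26) = $2,001.78

$2,001.78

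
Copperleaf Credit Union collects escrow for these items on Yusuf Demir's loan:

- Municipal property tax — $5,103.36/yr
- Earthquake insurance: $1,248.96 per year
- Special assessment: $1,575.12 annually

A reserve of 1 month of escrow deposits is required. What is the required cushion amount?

Municipal property tax = $5,103.36 annually
Earthquake insurance = $1,248.96 annually
Special assessment = $1,575.12 annually
Combined annual = $5,103.36 + $1,248.96 + $1,575.12 = $7,927.44
Monthly escrow = $7,927.44 ÷ 12 = $660.62
Reserve = 1 × $660.62 = $660.62

$660.62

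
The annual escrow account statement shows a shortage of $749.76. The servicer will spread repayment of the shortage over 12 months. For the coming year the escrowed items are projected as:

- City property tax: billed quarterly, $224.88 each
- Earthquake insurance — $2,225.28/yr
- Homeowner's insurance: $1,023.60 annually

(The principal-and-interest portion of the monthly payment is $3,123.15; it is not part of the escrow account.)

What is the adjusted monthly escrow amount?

City property tax: $224.88 × 4 = $899.52/yr
Earthquake insurance: $2,225.28/yr
Homeowner's insurance: $1,023.60/yr
Yearly total = $899.52 + $2,225.28 + $1,023.60 = $4,148.40
Per month = $4,148.40 ÷ 12 = $345.70
Shortage spread = $749.76 / 12 = $62.48/mo
Adjusted monthly = $345.70 + $62.48 = $408.18

$408.18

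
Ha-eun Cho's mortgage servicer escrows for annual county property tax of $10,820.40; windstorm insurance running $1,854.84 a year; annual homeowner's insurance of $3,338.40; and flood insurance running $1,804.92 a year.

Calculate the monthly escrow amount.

$1,484.88

County property tax = $10,820.40 annually
Windstorm insurance = $1,854.84 annually
Homeowner's insurance = $3,338.40 annually
Flood insurance = $1,804.92 annually
Total per year = $17,818.56
Monthly escrow = $17,818.56 ÷ 12 = $1,484.88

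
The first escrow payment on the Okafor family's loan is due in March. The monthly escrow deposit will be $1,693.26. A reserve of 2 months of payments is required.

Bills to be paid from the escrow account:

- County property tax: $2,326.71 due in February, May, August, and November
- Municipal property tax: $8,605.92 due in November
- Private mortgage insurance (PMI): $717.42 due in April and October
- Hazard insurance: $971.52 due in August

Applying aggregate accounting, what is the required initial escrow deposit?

Cushion = 2 × $1,693.26 = $3,386.52
Trial balance (start $0, +$1,693.26 each month, − disbursements):
  Mar: +$1,693.26 → $1,693.26
  Apr: +$1,693.26 − $717.42 → $2,669.10
  May: +$1,693.26 − $2,326.71 → $2,035.65
  Jun: +$1,693.26 → $3,728.91
  Jul: +$1,693.26 → $5,422.17
  Aug: +$1,693.26 − $3,298.23 → $3,817.20
  Sep: +$1,693.26 → $5,510.46
  Oct: +$1,693.26 − $717.42 → $6,486.30
  Nov: +$1,693.26 − $10,932.63 → -$2,753.07
  Dec: +$1,693.26 → -$1,059.81
  Jan: +$1,693.26 → $633.45
  Feb: +$1,693.26 − $2,326.71 → $0.00
Lowest trial balance = -$2,753.07 (Nov)
Initial deposit = cushion − low point = $3,386.52 − (-$2,753.07) = $6,139.59

$6,139.59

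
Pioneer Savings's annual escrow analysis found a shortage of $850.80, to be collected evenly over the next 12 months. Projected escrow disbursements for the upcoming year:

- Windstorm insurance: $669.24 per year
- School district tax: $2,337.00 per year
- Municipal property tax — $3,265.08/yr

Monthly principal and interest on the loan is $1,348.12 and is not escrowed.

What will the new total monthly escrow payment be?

$593.51

Windstorm insurance: $669.24
School district tax: $2,337.00
Municipal property tax: $3,265.08
Yearly total = $6,271.32
Monthly escrow = $6,271.32 ÷ 12 = $522.61
Shortage per month = $850.80 / 12 = $70.90
New monthly escrow = $522.61 + $70.90 = $593.51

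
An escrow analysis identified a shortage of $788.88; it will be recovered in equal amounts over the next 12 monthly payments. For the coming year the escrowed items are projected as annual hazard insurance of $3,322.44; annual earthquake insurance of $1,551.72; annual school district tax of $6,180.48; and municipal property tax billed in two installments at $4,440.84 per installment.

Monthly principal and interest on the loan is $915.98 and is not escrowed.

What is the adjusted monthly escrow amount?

Hazard insurance: $3,322.44
Earthquake insurance: $1,551.72
School district tax: $6,180.48
Municipal property tax: $4,440.84 × 2 = $8,881.68
Total per year = $3,322.44 + $1,551.72 + $6,180.48 + $8,881.68 = $19,936.32
Monthly = $19,936.32 / 12 = $1,661.36
Monthly shortage recovery: $788.88 / 12 = $65.74
New monthly escrow = $1,661.36 + $65.74 = $1,727.10

$1,727.10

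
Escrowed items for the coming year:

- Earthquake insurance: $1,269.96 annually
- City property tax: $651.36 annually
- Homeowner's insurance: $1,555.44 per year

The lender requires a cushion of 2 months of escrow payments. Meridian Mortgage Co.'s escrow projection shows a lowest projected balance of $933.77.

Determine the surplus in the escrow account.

Earthquake insurance: $1,269.96 per year
City property tax: $651.36 per year
Homeowner's insurance: $1,555.44 per year
Combined annual = $3,476.76
Monthly escrow = $3,476.76 / 12 = $289.73
Cushion = 2 × $289.73 = $579.46
Surplus = $933.77 − $579.46 = $354.31

$354.31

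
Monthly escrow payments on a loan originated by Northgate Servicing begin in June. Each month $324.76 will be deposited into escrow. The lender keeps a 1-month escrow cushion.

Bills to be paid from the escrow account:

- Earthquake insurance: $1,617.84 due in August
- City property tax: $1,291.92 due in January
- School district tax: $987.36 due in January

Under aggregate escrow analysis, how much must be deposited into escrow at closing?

Cushion = 1 × $324.76 = $324.76
Trial balance (start $0, +$324.76 each month, − disbursements):
  Jun: +$324.76 → $324.76
  Jul: +$324.76 → $649.52
  Aug: +$324.76 − $1,617.84 → -$643.56
  Sep: +$324.76 → -$318.80
  Oct: +$324.76 → $5.96
  Nov: +$324.76 → $330.72
  Dec: +$324.76 → $655.48
  Jan: +$324.76 − $2,279.28 → -$1,299.04
  Feb: +$324.76 → -$974.28
  Mar: +$324.76 → -$649.52
  Apr: +$324.76 → -$324.76
  May: +$324.76 → $0.00
Lowest trial balance = -$1,299.04 (Jan)
Initial deposit = cushion − low point = $324.76 − (-$1,299.04) = $1,623.80

$1,623.80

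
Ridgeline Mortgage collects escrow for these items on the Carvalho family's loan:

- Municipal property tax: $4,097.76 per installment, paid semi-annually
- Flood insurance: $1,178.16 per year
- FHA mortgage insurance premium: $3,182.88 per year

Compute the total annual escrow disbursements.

$12,556.56

Municipal property tax = $4,097.76 × 2 = $8,195.52 per year
Flood insurance = $1,178.16 per year
FHA mortgage insurance premium = $3,182.88 per year
Annual escrow total = $8,195.52 + $1,178.16 + $3,182.88 = $12,556.56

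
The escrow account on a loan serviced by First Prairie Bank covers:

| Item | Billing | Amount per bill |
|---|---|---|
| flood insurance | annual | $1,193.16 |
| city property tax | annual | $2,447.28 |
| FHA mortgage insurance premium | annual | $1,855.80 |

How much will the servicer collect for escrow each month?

Flood insurance = $1,193.16/yr
City property tax = $2,447.28/yr
FHA mortgage insurance premium = $1,855.80/yr
Total annual escrow = $1,193.16 + $2,447.28 + $1,855.80 = $5,496.24
Base monthly escrow = $5,496.24 / 12 = $458.02

$458.02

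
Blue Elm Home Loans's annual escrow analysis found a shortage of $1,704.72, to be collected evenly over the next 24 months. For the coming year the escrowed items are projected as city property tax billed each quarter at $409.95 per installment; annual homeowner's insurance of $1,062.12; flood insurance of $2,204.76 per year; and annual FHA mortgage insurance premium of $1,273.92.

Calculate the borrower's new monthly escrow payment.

City property tax: $409.95 × 4 = $1,639.80 per year
Homeowner's insurance: $1,062.12 per year
Flood insurance: $2,204.76 per year
FHA mortgage insurance premium: $1,273.92 per year
Total annual escrow = $1,639.80 + $1,062.12 + $2,204.76 + $1,273.92 = $6,180.60
Per month = $6,180.60 ÷ 12 = $515.05
Shortage spread = $1,704.72 / 24 = $71.03/mo
New monthly escrow = $515.05 + $71.03 = $586.08

$586.08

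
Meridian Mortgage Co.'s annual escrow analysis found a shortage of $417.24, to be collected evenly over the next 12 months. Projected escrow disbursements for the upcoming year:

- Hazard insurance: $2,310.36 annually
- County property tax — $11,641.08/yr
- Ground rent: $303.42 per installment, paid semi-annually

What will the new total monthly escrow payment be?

$1,247.96

Hazard insurance: $2,310.36/yr
County property tax: $11,641.08/yr
Ground rent: $303.42 × 2 = $606.84/yr
Total per year = $14,558.28
Monthly = $14,558.28 ÷ 12 = $1,213.19
Shortage per month = $417.24 / 12 = $34.77
New monthly escrow = $1,213.19 + $34.77 = $1,247.96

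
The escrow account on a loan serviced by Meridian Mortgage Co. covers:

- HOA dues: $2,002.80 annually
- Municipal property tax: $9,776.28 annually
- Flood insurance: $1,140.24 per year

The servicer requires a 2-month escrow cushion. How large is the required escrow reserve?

HOA dues: $2,002.80 annually
Municipal property tax: $9,776.28 annually
Flood insurance: $1,140.24 annually
Combined annual = $12,919.32
Monthly = $12,919.32 / 12 = $1,076.61
Reserve = 2 × $1,076.61 = $2,153.22

$2,153.22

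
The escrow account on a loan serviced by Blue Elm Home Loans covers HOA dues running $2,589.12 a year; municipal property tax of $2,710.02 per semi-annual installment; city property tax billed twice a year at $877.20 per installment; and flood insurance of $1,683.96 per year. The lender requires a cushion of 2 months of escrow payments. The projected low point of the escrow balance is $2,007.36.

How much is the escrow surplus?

$99.44

HOA dues: $2,589.12 per year
Municipal property tax: $2,710.02 × 2 = $5,420.04 per year
City property tax: $877.20 × 2 = $1,754.40 per year
Flood insurance: $1,683.96 per year
Combined annual = $2,589.12 + $5,420.04 + $1,754.40 + $1,683.96 = $11,447.52
Base monthly escrow = $11,447.52 ÷ 12 = $953.96
Required cushion = 2 × $953.96 = $1,907.92
Surplus = $2,007.36 − $1,907.92 = $99.44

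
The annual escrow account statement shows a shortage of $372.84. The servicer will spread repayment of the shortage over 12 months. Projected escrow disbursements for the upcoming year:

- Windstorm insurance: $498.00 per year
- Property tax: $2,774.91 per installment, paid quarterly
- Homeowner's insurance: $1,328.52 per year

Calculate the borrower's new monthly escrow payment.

$1,108.25

Windstorm insurance: $498.00 annually
Property tax: $2,774.91 × 4 = $11,099.64 annually
Homeowner's insurance: $1,328.52 annually
Annual escrow total = $498.00 + $11,099.64 + $1,328.52 = $12,926.16
Monthly = $12,926.16 / 12 = $1,077.18
Shortage spread = $372.84 ÷ 12 = $31.07/mo
Adjusted monthly = $1,077.18 + $31.07 = $1,108.25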